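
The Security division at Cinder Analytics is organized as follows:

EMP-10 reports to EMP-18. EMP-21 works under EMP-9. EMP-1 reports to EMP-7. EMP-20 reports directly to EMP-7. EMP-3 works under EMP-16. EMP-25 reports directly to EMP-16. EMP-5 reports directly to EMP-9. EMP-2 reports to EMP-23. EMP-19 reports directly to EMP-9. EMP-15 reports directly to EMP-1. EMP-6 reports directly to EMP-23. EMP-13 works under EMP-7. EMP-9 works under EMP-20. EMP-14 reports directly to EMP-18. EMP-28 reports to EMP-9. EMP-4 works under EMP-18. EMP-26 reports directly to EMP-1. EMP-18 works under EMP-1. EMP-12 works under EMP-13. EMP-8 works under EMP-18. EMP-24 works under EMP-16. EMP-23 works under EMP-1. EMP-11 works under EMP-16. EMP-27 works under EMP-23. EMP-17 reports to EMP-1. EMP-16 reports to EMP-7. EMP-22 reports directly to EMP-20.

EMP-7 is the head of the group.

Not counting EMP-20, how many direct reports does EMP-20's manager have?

3

EMP-20 reports to EMP-7. EMP-7's other direct reports are EMP-1, EMP-13, EMP-16 — 3 peers.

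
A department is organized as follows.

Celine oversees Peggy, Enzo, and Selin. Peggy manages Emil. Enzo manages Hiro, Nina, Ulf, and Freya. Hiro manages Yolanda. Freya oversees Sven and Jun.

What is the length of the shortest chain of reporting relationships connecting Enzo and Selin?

2

Enzo is 1 level below Celine, and Selin is 1 level below Celine (their lowest common manager). The shortest path runs up from Enzo to Celine and back down to Selin: 1 + 1 = 2 links.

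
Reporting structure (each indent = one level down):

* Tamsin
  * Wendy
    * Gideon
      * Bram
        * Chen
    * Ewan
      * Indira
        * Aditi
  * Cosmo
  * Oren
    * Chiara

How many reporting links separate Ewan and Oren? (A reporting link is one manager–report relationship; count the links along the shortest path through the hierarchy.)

3

Ewan is 2 levels below Tamsin, and Oren is 1 level below Tamsin (their lowest common manager). The shortest path runs up from Ewan to Tamsin and back down to Oren: 2 + 1 = 3 links.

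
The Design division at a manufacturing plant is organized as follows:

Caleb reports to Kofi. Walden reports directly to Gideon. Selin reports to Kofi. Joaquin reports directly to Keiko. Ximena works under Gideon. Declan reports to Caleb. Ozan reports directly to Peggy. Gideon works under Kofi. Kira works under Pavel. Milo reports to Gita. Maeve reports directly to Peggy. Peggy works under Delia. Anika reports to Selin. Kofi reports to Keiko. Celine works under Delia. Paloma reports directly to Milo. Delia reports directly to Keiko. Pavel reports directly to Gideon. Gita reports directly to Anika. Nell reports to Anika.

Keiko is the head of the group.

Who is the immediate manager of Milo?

Milo reports directly to Gita.

Gita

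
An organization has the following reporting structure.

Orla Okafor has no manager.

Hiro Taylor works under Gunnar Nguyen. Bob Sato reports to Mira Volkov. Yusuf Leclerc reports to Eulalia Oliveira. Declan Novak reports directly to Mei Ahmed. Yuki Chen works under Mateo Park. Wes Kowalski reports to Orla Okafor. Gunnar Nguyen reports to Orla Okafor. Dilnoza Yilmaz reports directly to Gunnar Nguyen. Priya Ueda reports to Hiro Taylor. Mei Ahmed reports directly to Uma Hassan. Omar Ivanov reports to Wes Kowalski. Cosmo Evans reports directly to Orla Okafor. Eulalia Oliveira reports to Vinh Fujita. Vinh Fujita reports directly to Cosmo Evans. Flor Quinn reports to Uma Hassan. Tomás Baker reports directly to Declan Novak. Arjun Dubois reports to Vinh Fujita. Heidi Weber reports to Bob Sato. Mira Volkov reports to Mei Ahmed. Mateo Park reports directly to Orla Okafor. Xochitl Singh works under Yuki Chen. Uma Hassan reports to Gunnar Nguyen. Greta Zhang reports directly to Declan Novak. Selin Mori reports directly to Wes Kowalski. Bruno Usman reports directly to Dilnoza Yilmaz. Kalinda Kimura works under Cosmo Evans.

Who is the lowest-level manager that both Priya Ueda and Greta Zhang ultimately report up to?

Priya Ueda's chain of managers is Hiro Taylor, Gunnar Nguyen, Orla Okafor. Greta Zhang's chain of managers is Declan Novak, Mei Ahmed, Uma Hassan, Gunnar Nguyen, Orla Okafor. The first manager that appears in both chains is Gunnar Nguyen.

Gunnar Nguyen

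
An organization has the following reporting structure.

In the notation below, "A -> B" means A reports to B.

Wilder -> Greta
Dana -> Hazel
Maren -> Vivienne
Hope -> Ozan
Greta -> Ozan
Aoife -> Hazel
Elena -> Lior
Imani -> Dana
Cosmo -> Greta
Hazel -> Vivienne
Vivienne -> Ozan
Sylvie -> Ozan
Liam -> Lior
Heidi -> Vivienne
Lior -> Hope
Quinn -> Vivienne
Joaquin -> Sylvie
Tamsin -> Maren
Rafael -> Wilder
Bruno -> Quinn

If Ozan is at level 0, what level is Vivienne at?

1

Chain from Vivienne up to Ozan: Vivienne → Ozan. That is 1 step up, so Vivienne is 1 level below Ozan.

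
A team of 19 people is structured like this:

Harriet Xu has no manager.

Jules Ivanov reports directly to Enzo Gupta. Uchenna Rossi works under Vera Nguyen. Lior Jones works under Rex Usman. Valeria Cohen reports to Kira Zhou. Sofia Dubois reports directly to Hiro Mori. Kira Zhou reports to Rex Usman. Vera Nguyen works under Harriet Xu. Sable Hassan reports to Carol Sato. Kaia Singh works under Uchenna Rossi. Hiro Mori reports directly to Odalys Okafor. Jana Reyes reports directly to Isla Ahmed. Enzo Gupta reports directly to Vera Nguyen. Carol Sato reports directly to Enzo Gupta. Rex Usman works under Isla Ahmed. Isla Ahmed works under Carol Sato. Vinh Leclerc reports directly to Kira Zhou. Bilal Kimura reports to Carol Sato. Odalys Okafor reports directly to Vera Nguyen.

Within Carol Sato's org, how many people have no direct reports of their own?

6

The people in Carol Sato's organization with no one reporting to them are Bilal Kimura, Sable Hassan, Lior Jones, Vinh Leclerc, Valeria Cohen, Jana Reyes. That is 6.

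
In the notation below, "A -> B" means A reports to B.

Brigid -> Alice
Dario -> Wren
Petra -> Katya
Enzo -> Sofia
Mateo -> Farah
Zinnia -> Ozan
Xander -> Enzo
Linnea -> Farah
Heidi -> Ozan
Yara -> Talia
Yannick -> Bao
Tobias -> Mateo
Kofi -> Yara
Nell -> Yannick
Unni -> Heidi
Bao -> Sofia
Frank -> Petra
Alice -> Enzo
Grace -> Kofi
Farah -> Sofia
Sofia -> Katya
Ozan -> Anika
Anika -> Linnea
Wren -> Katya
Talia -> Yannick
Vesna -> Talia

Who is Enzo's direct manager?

Enzo reports directly to Sofia.

Sofia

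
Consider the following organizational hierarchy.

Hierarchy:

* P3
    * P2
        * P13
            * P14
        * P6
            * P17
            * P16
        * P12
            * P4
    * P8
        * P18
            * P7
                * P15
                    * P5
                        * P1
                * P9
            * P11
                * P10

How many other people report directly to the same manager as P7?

1

P7 reports to P18. P18's other direct reports are P11 — 1 peer.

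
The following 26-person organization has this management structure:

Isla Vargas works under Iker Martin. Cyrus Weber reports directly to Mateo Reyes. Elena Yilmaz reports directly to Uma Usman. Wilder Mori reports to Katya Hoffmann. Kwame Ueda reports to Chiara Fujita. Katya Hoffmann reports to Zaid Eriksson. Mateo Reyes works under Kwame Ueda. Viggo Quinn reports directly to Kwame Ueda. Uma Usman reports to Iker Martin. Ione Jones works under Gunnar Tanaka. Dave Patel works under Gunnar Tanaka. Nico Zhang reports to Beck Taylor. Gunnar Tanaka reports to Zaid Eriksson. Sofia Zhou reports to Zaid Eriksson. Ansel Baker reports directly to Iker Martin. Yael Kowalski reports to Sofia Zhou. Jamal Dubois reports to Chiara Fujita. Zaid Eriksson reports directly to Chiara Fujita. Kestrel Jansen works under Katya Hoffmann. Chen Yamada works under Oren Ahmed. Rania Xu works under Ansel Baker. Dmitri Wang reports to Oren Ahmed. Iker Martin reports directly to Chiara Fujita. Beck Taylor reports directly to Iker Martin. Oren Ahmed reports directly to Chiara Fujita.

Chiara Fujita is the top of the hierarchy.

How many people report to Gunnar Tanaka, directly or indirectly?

Gunnar Tanaka directly manages Ione Jones, Dave Patel. Ione Jones has no reports. Dave Patel has no reports. So Gunnar Tanaka's organization is 2 direct reports plus everyone under them: 1 + 1 = 2.

2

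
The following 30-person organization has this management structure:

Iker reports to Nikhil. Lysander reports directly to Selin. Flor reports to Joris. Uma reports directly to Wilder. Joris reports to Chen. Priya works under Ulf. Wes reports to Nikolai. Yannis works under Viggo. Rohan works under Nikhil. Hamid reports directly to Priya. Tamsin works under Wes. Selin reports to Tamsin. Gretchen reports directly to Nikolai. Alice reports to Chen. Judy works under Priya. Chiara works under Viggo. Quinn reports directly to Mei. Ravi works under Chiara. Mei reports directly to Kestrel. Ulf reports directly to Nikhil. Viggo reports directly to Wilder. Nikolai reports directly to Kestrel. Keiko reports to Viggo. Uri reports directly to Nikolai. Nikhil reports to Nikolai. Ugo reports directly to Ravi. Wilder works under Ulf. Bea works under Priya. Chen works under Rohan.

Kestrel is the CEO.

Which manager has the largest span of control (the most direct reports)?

Nikolai

Direct-report counts: Kestrel has 2; Mei has 1; Nikolai has 4; Wes has 1; Tamsin has 1; Selin has 1; Nikhil has 3; Rohan has 1; Chen has 2; Joris has 1; Ulf has 2; Wilder has 2; Viggo has 3; Chiara has 1; Ravi has 1; Priya has 3. The largest is 4, held by Nikolai.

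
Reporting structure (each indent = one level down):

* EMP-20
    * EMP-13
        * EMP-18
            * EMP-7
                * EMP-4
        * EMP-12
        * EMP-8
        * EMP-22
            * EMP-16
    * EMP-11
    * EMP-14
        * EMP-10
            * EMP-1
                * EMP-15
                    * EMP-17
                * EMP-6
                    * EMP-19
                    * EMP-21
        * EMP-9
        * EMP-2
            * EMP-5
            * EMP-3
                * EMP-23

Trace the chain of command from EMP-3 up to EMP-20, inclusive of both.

EMP-3 -> EMP-2 -> EMP-14 -> EMP-20

EMP-3 reports to EMP-2. EMP-2 reports to EMP-14. EMP-14 reports to EMP-20. EMP-20 is at the top.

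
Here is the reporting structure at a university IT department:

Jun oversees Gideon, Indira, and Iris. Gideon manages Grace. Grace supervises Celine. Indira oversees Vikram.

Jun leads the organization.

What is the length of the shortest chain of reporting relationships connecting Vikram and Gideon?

3

Vikram is 2 levels below Jun, and Gideon is 1 level below Jun (their lowest common manager). The shortest path runs up from Vikram to Jun and back down to Gideon: 2 + 1 = 3 links.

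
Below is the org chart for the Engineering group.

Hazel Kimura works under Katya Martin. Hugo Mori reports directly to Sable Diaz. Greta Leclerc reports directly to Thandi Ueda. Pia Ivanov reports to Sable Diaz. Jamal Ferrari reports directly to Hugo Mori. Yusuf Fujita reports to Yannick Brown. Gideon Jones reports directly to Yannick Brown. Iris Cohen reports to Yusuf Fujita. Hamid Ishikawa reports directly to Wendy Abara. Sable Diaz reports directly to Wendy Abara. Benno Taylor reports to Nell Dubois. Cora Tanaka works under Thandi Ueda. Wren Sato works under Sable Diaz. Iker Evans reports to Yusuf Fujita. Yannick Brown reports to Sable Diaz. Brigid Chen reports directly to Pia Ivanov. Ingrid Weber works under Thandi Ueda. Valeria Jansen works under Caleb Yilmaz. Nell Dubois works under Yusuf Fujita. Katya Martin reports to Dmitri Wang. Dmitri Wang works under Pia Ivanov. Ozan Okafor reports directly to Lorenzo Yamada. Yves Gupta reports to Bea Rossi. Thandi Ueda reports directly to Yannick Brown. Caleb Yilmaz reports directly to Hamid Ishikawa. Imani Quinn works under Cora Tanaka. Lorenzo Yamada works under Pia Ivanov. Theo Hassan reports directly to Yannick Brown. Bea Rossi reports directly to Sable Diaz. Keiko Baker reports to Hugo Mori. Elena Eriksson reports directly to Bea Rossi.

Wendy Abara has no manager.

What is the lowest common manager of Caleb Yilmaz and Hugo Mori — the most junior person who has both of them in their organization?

Wendy Abara

Caleb Yilmaz's chain of managers is Hamid Ishikawa, Wendy Abara. Hugo Mori's chain of managers is Sable Diaz, Wendy Abara. The first manager that appears in both chains is Wendy Abara.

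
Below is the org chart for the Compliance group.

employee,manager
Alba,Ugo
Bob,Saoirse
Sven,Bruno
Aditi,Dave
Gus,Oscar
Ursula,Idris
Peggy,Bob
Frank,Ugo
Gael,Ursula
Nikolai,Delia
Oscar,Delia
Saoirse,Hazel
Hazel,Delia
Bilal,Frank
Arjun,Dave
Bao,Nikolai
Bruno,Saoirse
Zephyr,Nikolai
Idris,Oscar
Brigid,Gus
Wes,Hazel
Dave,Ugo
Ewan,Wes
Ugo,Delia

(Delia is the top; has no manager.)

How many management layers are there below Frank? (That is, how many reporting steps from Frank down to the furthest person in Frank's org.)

The longest chain under Frank runs Frank → Bilal, which is 1 level below Frank.

1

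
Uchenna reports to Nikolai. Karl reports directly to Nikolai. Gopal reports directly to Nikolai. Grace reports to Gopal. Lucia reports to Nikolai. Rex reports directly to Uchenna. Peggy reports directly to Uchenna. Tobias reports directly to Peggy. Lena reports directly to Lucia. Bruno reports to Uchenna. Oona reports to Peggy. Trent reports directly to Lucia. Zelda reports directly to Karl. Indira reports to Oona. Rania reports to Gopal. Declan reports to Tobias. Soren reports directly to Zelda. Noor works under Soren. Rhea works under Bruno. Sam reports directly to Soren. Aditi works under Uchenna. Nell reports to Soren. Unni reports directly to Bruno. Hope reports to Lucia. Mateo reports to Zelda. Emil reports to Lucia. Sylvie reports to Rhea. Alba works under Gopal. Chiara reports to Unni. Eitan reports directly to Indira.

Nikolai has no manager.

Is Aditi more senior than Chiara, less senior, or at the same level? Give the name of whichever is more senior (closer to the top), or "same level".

Aditi

Aditi is 2 levels below Nikolai; Chiara is 4. Aditi is higher.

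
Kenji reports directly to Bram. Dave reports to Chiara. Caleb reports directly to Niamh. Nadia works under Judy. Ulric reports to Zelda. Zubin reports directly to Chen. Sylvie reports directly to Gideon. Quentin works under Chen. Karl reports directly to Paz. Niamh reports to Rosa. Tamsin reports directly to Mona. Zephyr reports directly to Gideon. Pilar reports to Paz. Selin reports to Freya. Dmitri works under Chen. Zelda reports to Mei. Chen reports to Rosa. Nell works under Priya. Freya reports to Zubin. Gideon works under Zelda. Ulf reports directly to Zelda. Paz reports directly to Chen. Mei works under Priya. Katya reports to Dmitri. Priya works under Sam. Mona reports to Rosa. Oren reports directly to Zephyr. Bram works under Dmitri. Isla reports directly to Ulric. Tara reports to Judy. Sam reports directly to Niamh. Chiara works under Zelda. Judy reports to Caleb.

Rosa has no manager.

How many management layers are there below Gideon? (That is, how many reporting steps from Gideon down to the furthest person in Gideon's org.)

The longest chain under Gideon runs Gideon → Zephyr → Oren, which is 2 levels below Gideon.

2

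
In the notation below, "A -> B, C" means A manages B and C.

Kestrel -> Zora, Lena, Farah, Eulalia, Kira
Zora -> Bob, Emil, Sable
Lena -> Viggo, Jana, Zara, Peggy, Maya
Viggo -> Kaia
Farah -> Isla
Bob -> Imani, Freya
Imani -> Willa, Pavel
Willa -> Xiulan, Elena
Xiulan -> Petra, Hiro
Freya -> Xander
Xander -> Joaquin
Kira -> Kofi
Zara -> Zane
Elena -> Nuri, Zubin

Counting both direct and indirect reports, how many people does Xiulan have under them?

2

Xiulan directly manages Petra, Hiro. Petra has no reports. Hiro has no reports. So Xiulan's organization is 2 direct reports plus everyone under them: 1 + 1 = 2.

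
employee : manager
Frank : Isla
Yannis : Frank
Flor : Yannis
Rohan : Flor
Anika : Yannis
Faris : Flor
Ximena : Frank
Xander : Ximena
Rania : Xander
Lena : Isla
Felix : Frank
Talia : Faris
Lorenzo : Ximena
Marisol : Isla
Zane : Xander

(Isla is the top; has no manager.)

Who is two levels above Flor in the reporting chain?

Flor reports to Yannis, and Yannis reports to Frank. So Flor's skip-level manager is Frank.

Frank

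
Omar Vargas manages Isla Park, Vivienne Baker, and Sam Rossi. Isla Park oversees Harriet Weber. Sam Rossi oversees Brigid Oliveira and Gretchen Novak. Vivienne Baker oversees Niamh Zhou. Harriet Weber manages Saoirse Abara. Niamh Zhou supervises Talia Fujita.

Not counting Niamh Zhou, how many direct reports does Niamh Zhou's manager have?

0

Niamh Zhou reports to Vivienne Baker, and Vivienne Baker has no other direct reports. Niamh Zhou has 0 peers.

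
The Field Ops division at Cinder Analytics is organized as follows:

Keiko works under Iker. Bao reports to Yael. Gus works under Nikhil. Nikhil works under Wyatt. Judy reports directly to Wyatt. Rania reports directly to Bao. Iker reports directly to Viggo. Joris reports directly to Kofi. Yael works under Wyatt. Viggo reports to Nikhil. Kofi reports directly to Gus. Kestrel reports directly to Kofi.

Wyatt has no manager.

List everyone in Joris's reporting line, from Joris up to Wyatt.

Joris reports to Kofi. Kofi reports to Gus. Gus reports to Nikhil. Nikhil reports to Wyatt. Wyatt is at the top.

Joris -> Kofi -> Gus -> Nikhil -> Wyatt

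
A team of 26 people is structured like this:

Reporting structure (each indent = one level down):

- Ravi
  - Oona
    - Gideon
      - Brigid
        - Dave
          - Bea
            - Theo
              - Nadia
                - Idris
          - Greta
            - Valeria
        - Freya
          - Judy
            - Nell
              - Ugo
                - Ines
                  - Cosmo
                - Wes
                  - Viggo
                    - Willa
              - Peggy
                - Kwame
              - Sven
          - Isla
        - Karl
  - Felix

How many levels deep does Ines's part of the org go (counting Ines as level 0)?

The longest chain under Ines runs Ines → Cosmo, which is 1 level below Ines.

1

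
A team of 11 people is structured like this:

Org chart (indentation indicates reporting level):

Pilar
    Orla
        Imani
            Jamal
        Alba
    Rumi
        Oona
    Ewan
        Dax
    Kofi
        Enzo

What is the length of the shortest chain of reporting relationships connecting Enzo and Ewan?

Enzo is 2 levels below Pilar, and Ewan is 1 level below Pilar (their lowest common manager). The shortest path runs up from Enzo to Pilar and back down to Ewan: 2 + 1 = 3 links.

3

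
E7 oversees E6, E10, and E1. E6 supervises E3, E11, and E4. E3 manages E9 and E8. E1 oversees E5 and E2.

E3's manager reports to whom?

E7

E3 reports to E6, and E6 reports to E7. So E3's skip-level manager is E7.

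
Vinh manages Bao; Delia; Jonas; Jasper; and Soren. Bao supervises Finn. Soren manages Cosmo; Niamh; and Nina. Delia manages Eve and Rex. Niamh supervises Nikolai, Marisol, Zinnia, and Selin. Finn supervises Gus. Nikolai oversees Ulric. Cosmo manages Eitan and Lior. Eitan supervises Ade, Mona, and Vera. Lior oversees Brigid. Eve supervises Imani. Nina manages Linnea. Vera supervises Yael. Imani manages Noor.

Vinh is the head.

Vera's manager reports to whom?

Cosmo

Vera reports to Eitan, and Eitan reports to Cosmo. So Vera's skip-level manager is Cosmo.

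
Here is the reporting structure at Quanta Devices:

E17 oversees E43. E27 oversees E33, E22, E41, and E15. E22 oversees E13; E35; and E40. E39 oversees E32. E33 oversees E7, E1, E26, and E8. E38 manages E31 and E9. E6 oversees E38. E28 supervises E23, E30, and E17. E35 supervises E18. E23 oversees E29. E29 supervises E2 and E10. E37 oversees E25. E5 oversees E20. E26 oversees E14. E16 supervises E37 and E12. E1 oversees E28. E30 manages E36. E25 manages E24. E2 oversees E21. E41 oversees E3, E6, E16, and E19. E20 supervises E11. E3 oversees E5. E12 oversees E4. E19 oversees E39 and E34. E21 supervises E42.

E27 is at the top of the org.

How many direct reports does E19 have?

E19 directly manages E39, E34. That is 2 direct reports.

2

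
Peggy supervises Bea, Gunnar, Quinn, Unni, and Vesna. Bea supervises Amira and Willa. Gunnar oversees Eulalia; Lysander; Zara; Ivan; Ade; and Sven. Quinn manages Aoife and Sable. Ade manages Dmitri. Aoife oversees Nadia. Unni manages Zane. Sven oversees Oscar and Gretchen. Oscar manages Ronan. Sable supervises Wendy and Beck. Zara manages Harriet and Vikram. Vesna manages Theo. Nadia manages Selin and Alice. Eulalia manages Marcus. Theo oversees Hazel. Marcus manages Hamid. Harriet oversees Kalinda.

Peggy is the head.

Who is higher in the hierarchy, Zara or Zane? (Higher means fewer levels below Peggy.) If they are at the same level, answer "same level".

Both Zara and Zane are 2 levels below Peggy.

same level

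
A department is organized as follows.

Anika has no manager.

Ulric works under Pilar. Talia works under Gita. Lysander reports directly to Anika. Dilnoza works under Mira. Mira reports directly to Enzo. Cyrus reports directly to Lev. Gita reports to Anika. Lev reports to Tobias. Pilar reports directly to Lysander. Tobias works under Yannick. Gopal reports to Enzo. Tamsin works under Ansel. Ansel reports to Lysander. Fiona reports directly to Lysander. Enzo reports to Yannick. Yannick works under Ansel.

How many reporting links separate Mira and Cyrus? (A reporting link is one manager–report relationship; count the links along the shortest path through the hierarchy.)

5

Mira is 2 levels below Yannick, and Cyrus is 3 levels below Yannick (their lowest common manager). The shortest path runs up from Mira to Yannick and back down to Cyrus: 2 + 3 = 5 links.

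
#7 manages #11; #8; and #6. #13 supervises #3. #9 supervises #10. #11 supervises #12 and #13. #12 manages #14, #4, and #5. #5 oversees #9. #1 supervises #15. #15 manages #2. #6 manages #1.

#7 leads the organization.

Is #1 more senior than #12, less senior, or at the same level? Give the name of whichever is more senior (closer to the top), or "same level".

same level

Both #1 and #12 are 2 levels below #7.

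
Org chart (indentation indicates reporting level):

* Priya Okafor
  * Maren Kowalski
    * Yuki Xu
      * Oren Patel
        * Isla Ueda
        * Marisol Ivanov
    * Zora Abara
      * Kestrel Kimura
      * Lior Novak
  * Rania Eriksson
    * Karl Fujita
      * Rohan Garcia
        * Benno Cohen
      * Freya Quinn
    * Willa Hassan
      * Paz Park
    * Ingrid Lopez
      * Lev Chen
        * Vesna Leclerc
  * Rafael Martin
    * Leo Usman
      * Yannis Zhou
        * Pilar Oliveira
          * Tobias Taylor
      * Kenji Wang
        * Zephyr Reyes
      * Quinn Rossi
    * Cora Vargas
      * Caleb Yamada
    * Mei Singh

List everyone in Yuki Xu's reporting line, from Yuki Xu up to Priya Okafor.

Yuki Xu reports to Maren Kowalski. Maren Kowalski reports to Priya Okafor. Priya Okafor is at the top.

Yuki Xu -> Maren Kowalski -> Priya Okafor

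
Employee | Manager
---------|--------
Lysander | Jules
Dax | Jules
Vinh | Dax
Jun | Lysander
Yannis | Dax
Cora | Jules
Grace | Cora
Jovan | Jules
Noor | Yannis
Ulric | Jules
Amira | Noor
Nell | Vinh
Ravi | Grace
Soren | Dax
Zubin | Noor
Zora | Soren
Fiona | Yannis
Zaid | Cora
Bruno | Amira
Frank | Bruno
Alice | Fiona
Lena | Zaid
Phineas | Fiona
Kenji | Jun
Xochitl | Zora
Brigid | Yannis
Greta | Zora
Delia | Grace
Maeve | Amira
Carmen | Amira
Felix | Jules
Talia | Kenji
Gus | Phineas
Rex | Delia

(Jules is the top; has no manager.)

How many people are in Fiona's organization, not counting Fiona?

3

Fiona directly manages Alice, Phineas. Alice has no reports. Under Phineas: Gus (1). So Fiona's organization is 2 direct reports plus everyone under them: 1 + 2 = 3.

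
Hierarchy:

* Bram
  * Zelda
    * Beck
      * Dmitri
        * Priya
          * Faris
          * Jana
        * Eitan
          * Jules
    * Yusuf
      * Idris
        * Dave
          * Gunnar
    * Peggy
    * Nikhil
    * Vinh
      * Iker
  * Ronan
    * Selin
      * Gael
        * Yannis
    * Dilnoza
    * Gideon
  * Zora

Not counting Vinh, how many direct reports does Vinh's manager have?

Vinh reports to Zelda. Zelda's other direct reports are Beck, Yusuf, Peggy, Nikhil — 4 peers.

4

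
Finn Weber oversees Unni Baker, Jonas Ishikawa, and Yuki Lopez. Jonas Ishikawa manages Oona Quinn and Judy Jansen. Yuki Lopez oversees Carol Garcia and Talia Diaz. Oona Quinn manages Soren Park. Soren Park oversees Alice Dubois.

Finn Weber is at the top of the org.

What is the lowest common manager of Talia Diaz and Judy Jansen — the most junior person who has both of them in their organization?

Finn Weber

Talia Diaz's chain of managers is Yuki Lopez, Finn Weber. Judy Jansen's chain of managers is Jonas Ishikawa, Finn Weber. The first manager that appears in both chains is Finn Weber.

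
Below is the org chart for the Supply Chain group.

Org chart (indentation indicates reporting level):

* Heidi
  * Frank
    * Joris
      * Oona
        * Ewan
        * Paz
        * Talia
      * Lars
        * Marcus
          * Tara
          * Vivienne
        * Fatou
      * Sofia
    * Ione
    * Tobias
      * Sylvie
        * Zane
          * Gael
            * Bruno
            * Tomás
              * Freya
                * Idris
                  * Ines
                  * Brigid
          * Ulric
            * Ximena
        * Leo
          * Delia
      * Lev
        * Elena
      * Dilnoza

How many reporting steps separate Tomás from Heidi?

6

Chain from Tomás up to Heidi: Tomás → Gael → Zane → Sylvie → Tobias → Frank → Heidi. That is 6 steps up, so Tomás is 6 levels below Heidi.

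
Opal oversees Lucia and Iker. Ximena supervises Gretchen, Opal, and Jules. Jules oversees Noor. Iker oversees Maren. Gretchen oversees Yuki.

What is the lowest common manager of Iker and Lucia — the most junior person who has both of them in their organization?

Iker's chain of managers is Opal, Ximena. Lucia's chain of managers is Opal, Ximena. The first manager that appears in both chains is Opal.

Opal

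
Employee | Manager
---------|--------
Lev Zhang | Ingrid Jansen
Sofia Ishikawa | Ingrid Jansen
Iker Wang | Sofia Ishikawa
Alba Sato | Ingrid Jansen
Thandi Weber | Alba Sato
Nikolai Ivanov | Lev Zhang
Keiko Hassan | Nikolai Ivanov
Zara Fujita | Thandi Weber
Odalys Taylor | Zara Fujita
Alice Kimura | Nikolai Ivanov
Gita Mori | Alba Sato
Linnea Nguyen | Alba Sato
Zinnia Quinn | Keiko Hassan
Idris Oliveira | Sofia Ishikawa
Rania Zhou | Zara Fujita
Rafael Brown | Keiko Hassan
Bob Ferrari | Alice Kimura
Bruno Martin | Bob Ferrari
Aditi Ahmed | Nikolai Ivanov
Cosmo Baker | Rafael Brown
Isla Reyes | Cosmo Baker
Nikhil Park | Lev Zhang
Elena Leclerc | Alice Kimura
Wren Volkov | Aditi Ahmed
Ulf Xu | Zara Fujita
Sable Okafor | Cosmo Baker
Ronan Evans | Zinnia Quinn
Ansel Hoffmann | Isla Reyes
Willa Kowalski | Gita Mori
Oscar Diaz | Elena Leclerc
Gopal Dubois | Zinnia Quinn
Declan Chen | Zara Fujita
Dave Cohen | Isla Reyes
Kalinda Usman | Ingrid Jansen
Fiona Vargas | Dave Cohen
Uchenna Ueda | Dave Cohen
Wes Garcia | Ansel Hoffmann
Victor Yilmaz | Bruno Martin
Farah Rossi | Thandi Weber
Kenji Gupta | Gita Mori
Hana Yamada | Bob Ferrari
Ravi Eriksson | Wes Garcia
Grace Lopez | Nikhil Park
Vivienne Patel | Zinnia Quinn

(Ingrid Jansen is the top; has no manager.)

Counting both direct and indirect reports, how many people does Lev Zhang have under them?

Lev Zhang directly manages Nikolai Ivanov, Nikhil Park. Under Nikolai Ivanov: Aditi Ahmed, Wren Volkov, Alice Kimura, Elena Leclerc, Oscar Diaz, Bob Ferrari, Hana Yamada, Bruno Martin, Victor Yilmaz, Keiko Hassan, Rafael Brown, Cosmo Baker, Sable Okafor, Isla Reyes, Dave Cohen, Uchenna Ueda, Fiona Vargas, Ansel Hoffmann, Wes Garcia, Ravi Eriksson, Zinnia Quinn, Vivienne Patel, Gopal Dubois, Ronan Evans (24). Under Nikhil Park: Grace Lopez (1). So Lev Zhang's organization is 2 direct reports plus everyone under them: 25 + 2 = 27.

27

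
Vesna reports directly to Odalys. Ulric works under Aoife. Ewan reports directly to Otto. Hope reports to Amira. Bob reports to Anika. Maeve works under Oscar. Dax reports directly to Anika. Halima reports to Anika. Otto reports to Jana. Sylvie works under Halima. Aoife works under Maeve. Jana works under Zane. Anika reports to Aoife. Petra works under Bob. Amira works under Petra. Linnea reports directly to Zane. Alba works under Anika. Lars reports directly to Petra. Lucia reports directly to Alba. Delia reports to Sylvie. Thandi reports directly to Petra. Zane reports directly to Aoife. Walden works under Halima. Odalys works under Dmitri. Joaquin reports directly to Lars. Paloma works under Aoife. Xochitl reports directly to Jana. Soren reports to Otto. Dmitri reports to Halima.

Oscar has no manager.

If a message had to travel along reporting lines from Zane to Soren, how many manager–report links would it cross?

3

Soren is in Zane's organization: the chain from Soren up to Zane is Soren → Otto → Jana → Zane, which is 3 links.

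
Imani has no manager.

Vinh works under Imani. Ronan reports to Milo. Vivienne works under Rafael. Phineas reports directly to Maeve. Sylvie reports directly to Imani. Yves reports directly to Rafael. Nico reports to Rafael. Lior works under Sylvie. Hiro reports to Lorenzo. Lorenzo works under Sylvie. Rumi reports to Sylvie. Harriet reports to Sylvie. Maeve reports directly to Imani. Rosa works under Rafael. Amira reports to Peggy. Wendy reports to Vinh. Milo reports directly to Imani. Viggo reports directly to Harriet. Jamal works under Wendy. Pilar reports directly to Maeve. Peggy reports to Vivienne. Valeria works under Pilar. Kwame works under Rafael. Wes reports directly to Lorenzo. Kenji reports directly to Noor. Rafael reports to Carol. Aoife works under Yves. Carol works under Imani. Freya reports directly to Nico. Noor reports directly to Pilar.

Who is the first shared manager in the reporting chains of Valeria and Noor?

Valeria's chain of managers is Pilar, Maeve, Imani. Noor's chain of managers is Pilar, Maeve, Imani. The first manager that appears in both chains is Pilar.

Pilar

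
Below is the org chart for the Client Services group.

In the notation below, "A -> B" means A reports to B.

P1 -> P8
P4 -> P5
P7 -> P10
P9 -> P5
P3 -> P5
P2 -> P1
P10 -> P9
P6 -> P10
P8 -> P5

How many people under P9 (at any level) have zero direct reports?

2

The people in P9's organization with no one reporting to them are P6, P7. That is 2.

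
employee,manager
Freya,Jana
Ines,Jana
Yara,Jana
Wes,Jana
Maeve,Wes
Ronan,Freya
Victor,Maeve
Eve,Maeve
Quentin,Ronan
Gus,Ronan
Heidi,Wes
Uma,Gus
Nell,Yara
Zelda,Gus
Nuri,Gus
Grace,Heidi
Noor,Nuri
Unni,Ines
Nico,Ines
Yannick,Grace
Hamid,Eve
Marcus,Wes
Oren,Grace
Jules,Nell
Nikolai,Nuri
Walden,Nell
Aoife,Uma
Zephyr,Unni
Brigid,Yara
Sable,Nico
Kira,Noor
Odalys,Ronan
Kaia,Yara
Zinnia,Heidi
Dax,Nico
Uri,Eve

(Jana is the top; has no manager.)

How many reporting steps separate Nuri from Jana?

Chain from Nuri up to Jana: Nuri → Gus → Ronan → Freya → Jana. That is 4 steps up, so Nuri is 4 levels below Jana.

4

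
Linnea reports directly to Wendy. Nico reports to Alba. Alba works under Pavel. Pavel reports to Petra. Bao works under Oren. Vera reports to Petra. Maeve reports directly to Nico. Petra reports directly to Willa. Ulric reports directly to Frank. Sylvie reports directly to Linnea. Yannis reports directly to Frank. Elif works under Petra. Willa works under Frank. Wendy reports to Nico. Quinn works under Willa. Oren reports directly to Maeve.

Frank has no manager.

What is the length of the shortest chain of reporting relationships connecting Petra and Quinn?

Petra is 1 level below Willa, and Quinn is 1 level below Willa (their lowest common manager). The shortest path runs up from Petra to Willa and back down to Quinn: 1 + 1 = 2 links.

2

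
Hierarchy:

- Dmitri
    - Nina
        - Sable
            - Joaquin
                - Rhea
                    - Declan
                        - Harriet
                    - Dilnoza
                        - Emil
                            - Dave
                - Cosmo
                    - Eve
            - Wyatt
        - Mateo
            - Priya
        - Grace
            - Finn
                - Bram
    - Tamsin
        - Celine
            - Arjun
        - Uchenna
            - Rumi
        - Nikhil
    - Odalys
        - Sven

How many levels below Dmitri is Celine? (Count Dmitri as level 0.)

Chain from Celine up to Dmitri: Celine → Tamsin → Dmitri. That is 2 steps up, so Celine is 2 levels below Dmitri.

2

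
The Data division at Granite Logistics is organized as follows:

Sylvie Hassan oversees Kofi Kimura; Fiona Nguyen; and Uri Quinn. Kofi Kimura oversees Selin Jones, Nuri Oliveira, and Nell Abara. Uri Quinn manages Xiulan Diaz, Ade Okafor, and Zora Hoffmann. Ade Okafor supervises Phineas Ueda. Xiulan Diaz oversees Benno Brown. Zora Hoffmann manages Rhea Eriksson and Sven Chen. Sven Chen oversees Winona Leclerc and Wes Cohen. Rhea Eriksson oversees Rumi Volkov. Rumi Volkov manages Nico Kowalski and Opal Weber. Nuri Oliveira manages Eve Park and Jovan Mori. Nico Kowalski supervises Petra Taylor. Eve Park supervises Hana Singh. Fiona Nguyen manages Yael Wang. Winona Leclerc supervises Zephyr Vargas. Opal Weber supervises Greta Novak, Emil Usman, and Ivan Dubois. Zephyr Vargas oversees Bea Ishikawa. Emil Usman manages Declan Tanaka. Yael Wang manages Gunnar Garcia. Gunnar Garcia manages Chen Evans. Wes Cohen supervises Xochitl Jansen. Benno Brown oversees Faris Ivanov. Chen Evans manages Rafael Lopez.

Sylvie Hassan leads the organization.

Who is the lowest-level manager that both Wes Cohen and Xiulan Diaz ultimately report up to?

Wes Cohen's chain of managers is Sven Chen, Zora Hoffmann, Uri Quinn, Sylvie Hassan. Xiulan Diaz's chain of managers is Uri Quinn, Sylvie Hassan. The first manager that appears in both chains is Uri Quinn.

Uri Quinn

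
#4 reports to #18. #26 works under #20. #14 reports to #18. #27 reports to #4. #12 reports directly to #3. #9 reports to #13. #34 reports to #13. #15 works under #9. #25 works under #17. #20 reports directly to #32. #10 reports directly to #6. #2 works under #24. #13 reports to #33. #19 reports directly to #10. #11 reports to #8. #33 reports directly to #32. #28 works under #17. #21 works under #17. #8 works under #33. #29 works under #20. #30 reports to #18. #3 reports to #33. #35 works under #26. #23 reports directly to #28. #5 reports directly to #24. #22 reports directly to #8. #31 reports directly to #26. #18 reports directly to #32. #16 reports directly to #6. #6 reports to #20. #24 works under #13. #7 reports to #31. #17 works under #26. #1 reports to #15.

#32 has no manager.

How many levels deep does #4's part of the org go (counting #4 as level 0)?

The longest chain under #4 runs #4 → #27, which is 1 level below #4.

1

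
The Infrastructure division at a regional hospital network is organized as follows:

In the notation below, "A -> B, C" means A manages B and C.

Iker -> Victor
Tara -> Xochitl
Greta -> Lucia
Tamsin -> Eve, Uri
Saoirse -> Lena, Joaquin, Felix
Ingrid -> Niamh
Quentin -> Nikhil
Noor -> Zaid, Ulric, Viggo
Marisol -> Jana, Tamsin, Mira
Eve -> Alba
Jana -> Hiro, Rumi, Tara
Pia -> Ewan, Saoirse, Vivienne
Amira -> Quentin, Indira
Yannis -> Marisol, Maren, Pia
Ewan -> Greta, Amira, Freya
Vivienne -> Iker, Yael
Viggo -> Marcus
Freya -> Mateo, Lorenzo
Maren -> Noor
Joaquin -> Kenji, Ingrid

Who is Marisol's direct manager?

Yannis

Marisol reports directly to Yannis.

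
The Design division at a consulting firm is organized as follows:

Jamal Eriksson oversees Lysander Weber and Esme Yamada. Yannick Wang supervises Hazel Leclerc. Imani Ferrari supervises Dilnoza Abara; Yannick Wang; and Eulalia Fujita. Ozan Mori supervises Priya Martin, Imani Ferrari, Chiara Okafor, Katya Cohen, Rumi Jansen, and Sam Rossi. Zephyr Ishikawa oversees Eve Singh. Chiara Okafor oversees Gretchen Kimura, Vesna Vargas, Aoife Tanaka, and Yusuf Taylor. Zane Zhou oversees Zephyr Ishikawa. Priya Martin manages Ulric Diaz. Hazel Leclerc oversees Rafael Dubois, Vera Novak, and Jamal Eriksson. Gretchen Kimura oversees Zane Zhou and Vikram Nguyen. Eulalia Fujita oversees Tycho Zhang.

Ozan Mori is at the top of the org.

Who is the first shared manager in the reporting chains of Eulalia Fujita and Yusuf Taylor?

Ozan Mori

Eulalia Fujita's chain of managers is Imani Ferrari, Ozan Mori. Yusuf Taylor's chain of managers is Chiara Okafor, Ozan Mori. The first manager that appears in both chains is Ozan Mori.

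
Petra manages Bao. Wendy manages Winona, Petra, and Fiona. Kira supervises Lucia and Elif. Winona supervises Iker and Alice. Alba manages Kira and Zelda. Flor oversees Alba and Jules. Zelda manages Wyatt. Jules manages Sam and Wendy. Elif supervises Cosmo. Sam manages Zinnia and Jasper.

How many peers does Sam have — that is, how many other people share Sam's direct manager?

Sam reports to Jules. Jules's other direct reports are Wendy — 1 peer.

1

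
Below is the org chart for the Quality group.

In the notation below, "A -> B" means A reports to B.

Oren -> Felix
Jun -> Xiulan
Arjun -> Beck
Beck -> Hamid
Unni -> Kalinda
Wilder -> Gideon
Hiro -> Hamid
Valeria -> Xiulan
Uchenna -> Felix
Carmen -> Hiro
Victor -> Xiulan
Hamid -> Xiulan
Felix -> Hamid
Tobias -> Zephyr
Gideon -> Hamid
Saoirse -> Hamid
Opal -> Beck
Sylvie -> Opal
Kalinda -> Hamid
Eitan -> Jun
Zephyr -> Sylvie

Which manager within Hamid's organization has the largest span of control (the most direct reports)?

Direct-report counts within Hamid's organization: Hamid has 6; Hiro has 1; Felix has 2; Gideon has 1; Kalinda has 1; Beck has 2; Opal has 1; Sylvie has 1; Zephyr has 1. The largest is 6, held by Hamid.

Hamid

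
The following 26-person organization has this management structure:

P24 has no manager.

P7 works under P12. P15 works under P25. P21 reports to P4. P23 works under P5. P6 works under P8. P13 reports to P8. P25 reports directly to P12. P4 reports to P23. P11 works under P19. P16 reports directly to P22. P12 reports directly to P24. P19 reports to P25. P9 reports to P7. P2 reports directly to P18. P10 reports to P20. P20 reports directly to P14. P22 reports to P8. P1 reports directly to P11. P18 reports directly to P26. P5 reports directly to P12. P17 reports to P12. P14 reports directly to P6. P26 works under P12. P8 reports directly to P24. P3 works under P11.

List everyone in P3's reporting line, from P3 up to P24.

P3 -> P11 -> P19 -> P25 -> P12 -> P24

P3 reports to P11. P11 reports to P19. P19 reports to P25. P25 reports to P12. P12 reports to P24. P24 is at the top.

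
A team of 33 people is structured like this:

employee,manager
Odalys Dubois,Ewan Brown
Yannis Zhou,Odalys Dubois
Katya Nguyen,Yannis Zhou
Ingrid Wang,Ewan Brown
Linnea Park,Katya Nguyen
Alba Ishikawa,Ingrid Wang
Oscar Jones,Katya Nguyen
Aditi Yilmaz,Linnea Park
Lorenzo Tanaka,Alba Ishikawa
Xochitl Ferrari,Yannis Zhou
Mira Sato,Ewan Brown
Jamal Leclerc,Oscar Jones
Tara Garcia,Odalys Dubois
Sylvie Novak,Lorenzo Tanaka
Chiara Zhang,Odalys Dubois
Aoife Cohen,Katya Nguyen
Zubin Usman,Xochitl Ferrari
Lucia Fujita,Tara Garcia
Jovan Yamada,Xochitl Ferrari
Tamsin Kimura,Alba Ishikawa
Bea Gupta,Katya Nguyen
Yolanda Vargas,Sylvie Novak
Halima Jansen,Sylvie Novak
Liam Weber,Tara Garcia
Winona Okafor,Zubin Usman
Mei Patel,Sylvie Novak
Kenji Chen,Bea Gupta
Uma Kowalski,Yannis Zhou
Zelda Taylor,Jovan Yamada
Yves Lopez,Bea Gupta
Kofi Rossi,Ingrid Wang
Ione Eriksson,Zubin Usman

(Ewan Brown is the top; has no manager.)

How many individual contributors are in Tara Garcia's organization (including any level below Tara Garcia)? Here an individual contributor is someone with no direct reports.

2

The people in Tara Garcia's organization with no one reporting to them are Liam Weber, Lucia Fujita. That is 2.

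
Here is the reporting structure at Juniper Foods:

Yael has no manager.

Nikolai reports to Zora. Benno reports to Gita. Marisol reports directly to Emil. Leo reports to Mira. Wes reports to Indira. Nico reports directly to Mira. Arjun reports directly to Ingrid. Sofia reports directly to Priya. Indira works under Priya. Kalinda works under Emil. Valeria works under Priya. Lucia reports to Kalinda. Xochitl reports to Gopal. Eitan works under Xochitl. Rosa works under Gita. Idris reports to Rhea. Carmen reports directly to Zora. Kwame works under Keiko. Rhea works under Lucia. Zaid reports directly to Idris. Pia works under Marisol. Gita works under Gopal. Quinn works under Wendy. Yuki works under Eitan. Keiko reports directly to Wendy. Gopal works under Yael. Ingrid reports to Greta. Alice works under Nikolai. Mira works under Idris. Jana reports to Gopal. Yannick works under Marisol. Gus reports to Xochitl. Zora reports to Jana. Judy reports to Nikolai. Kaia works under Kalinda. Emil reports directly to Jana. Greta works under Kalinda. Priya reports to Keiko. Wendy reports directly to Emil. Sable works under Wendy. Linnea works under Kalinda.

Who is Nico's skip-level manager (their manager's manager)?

Idris

Nico reports to Mira, and Mira reports to Idris. So Nico's skip-level manager is Idris.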